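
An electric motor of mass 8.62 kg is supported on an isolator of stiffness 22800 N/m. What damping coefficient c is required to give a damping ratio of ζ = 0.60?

c_c = 2√(k·m) = 2√(22800 × 8.62) = 886.6 N·s/m.
c = ζ·c_c = 0.60 × 886.6 = 532.0 N·s/m.

532 N·s/m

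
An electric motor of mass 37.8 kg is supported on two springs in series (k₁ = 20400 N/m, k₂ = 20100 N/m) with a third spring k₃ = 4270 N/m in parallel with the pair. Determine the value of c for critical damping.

1480 N·s/m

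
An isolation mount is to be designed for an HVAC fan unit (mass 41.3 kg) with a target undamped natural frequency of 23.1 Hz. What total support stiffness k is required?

ω_n = 2πf_n = 2π × 23.1 = 145.1 rad/s.
k = m·ω_n² = 41.3 × 145.1² = 41.3 × 21070 = 870000 N/m.

870000 N/m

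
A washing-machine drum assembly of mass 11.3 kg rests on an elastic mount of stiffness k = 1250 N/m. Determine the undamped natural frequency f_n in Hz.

ω_n = √(k/m) = √(1250/11.3) = √110.6 = 10.52 rad/s.
f_n = ω_n/(2π) = 10.52/6.283 = 1.674 Hz.

1.67 Hz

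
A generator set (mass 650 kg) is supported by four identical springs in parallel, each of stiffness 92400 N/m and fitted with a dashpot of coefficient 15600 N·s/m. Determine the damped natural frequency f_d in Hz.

Parallel springs add: k_eq = 4 × 92400 = 369600 N/m.
ω_n = √(k_eq/m) = √(369600/650) = 23.85 rad/s.
Critical damping c_c = 2√(k_eq·m) = 2√(369600 × 650) = 31000 N·s/m, so ζ = c/c_c = 15600/31000 = 0.5032.
ω_d = ω_n√(1 − ζ²) = 23.85 × √(1 − 0.253) = 20.61 rad/s.
f_d = ω_d/(2π) = 3.280 Hz.

3.28 Hz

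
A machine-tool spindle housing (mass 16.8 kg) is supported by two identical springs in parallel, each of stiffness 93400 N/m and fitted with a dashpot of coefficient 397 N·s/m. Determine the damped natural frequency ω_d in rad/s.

105 rad/s

Parallel springs add: k_eq = 2 × 93400 = 186800 N/m.
ω_n = √(k_eq/m) = √(186800/16.8) = 105.4 rad/s.
Critical damping c_c = 2√(k_eq·m) = 2√(186800 × 16.8) = 3543 N·s/m, so ζ = c/c_c = 397/3543 = 0.1121.
ω_d = ω_n√(1 − ζ²) = 105.4 × √(1 − 0.0126) = 104.8 rad/s.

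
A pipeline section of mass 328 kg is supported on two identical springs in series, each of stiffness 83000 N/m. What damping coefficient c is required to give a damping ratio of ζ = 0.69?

Series springs: 1/k_eq = 2/83000, so k_eq = 83000/2 = 41500 N/m.
c_c = 2√(k_eq·m) = 2√(41500 × 328) = 7379 N·s/m.
c = ζ·c_c = 0.69 × 7379 = 5091 N·s/m.

5090 N·s/m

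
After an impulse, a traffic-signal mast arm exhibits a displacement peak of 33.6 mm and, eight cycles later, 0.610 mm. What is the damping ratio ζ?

0.0795

Logarithmic decrement δ = (1/n)·ln(x₀/x_n) = (1/8)·ln(33.6/0.610) = (1/8)·ln(55.08) = 0.5011.
ζ = δ/√(4π² + δ²) = 0.5011/√(39.48 + 0.251) = 0.5011/6.303 = 0.07950.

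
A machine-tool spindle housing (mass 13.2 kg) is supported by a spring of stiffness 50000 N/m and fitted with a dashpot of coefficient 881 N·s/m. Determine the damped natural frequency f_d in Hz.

ω_n = √(k/m) = √(50000/13.2) = 61.55 rad/s.
Critical damping c_c = 2√(k·m) = 2√(50000 × 13.2) = 1625 N·s/m, so ζ = c/c_c = 881/1625 = 0.5422.
ω_d = ω_n√(1 − ζ²) = 61.55 × √(1 − 0.294) = 51.71 rad/s.
f_d = ω_d/(2π) = 8.230 Hz.

8.23 Hz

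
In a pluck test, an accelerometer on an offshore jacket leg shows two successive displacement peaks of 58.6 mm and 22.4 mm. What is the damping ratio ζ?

Logarithmic decrement δ = (1/n)·ln(x₀/x_n) = (1/1)·ln(58.6/22.4) = (1/1)·ln(2.616) = 0.9617.
ζ = δ/√(4π² + δ²) = 0.9617/√(39.48 + 0.925) = 0.9617/6.356 = 0.1513.

0.151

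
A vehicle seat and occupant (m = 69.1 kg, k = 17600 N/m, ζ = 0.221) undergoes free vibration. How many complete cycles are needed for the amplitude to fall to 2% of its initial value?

Logarithmic decrement δ = 2πζ/√(1 − ζ²) = 2π × 0.2210/√(1 − 0.0488) = 1.424.
x_n/x₀ = e^(−nδ) ≤ 0.02; take ln: n ≥ ln(1/0.02)/δ = 3.912/1.424 = 2.748.
So 3 complete cycles are required.

3 cycles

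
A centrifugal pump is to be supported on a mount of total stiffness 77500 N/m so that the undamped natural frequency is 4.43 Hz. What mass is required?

100 kg

ω_n = 2πf_n = 2π × 4.43 = 27.83 rad/s.
m = k/ω_n² = 77500/27.83² = 77500/774.8 = 100.0 kg.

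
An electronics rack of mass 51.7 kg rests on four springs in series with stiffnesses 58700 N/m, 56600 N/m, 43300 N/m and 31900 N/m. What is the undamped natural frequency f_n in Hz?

2.34 Hz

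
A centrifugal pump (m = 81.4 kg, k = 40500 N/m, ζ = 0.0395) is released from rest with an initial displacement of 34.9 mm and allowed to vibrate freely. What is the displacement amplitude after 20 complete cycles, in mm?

0.243 mm

Logarithmic decrement δ = 2πζ/√(1 − ζ²) = 2π × 0.03950/√(1 − 0.00156) = 0.2484.
After n cycles, x_n/x₀ = e^(−nδ), so x_20 = 34.9 × e^(−20 × 0.2484) = 34.9 × 0.006960 = 0.2429 mm.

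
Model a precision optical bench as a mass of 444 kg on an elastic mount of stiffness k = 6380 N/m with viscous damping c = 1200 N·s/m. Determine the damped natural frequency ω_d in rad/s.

ω_n = √(k/m) = √(6380/444) = 3.791 rad/s.
Critical damping c_c = 2√(k·m) = 2√(6380 × 444) = 3366 N·s/m, so ζ = c/c_c = 1200/3366 = 0.3565.
ω_d = ω_n√(1 − ζ²) = 3.791 × √(1 − 0.127) = 3.542 rad/s.

3.54 rad/s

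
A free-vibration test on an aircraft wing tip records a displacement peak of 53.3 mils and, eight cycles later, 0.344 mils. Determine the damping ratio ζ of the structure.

0.0998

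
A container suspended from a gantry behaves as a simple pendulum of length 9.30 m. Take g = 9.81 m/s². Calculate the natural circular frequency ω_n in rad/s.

For a simple pendulum ω_n = √(g/L) = √(9.81/9.30) = √1.055 = 1.027 rad/s.

1.03 rad/s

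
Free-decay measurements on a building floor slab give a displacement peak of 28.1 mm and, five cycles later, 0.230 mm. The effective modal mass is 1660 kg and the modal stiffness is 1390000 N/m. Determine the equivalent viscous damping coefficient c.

14500 N·s/m

Logarithmic decrement δ = (1/n)·ln(x₀/x_n) = (1/5)·ln(28.1/0.230) = (1/5)·ln(122.2) = 0.9611.
ζ = δ/√(4π² + δ²) = 0.9611/√(39.48 + 0.924) = 0.9611/6.356 = 0.1512.
c = ζ · 2√(km) = 0.1512 × 2√(1390000 × 1660) = 0.1512 × 96070 = 14530 N·s/m.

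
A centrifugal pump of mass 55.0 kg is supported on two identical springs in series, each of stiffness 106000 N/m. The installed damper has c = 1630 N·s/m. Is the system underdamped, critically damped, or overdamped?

Series springs: 1/k_eq = 2/106000, so k_eq = 106000/2 = 53000 N/m.
c_c = 2√(k_eq·m) = 3415 N·s/m; ζ = c/c_c = 1630/3415 = 0.477.
Since ζ < 1 the system is underdamped.

underdamped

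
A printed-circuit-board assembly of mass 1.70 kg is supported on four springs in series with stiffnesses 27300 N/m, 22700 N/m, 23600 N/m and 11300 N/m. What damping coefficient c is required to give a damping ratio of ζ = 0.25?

Series springs: 1/k_eq = 1/27300 + 1/22700 + 1/23600 + 1/11300 = 0.0002116, so k_eq = 4727 N/m.
c_c = 2√(k_eq·m) = 2√(4727 × 1.70) = 179.3 N·s/m.
c = ζ·c_c = 0.25 × 179.3 = 44.82 N·s/m.

44.8 N·s/m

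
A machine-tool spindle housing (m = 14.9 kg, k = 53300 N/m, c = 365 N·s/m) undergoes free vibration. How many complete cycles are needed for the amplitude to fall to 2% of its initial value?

3 cycles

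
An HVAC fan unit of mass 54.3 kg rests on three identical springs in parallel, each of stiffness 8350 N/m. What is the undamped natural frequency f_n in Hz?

3.42 Hz

Parallel springs add: k_eq = 3 × 8350 = 25050 N/m.
ω_n = √(k_eq/m) = √(25050/54.3) = √461.3 = 21.48 rad/s.
f_n = ω_n/(2π) = 21.48/6.283 = 3.418 Hz.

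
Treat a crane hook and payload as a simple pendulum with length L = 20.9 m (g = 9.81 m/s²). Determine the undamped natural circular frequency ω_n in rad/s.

0.685 rad/s

For a simple pendulum ω_n = √(g/L) = √(9.81/20.9) = √0.4694 = 0.6851 rad/s.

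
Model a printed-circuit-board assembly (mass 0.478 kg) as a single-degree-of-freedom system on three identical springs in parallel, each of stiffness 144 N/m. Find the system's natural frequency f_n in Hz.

Parallel springs add: k_eq = 3 × 144 = 432.0 N/m.
ω_n = √(k_eq/m) = √(432.0/0.478) = √903.8 = 30.06 rad/s.
f_n = ω_n/(2π) = 30.06/6.283 = 4.785 Hz.

4.78 Hz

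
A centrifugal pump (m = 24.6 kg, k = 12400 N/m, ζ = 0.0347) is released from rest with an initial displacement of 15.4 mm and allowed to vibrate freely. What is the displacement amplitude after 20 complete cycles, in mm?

0.196 mm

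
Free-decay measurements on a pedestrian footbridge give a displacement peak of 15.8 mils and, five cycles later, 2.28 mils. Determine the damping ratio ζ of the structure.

0.0615

Logarithmic decrement δ = (1/n)·ln(x₀/x_n) = (1/5)·ln(15.8/2.28) = (1/5)·ln(6.930) = 0.3872.
ζ = δ/√(4π² + δ²) = 0.3872/√(39.48 + 0.150) = 0.3872/6.295 = 0.06150.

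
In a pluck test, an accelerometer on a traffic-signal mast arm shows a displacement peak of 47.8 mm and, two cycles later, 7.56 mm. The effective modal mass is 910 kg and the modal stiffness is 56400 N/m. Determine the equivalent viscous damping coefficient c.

Logarithmic decrement δ = (1/n)·ln(x₀/x_n) = (1/2)·ln(47.8/7.56) = (1/2)·ln(6.323) = 0.9221.
ζ = δ/√(4π² + δ²) = 0.9221/√(39.48 + 0.850) = 0.9221/6.350 = 0.1452.
c = ζ · 2√(km) = 0.1452 × 2√(56400 × 910) = 0.1452 × 14330 = 2080 N·s/m.

2080 N·s/m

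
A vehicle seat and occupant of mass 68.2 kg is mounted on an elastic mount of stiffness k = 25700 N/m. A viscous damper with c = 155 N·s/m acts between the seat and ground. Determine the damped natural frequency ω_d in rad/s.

19.4 rad/s

ω_n = √(k/m) = √(25700/68.2) = 19.41 rad/s.
Critical damping c_c = 2√(k·m) = 2√(25700 × 68.2) = 2648 N·s/m, so ζ = c/c_c = 155/2648 = 0.05854.
ω_d = ω_n√(1 − ζ²) = 19.41 × √(1 − 0.00343) = 19.38 rad/s.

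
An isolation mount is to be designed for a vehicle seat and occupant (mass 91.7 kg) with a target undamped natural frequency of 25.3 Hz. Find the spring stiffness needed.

2320000 N/m

ω_n = 2πf_n = 2π × 25.3 = 159.0 rad/s.
k = m·ω_n² = 91.7 × 159.0² = 91.7 × 25270 = 2317000 N/m.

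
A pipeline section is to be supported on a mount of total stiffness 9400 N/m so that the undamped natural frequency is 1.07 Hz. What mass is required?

ω_n = 2πf_n = 2π × 1.07 = 6.723 rad/s.
m = k/ω_n² = 9400/6.723² = 9400/45.20 = 208.0 kg.

208 kg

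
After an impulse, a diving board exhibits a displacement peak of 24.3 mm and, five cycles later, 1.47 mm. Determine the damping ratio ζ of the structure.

Logarithmic decrement δ = (1/n)·ln(x₀/x_n) = (1/5)·ln(24.3/1.47) = (1/5)·ln(16.53) = 0.5610.
ζ = δ/√(4π² + δ²) = 0.5610/√(39.48 + 0.315) = 0.5610/6.308 = 0.08894.

0.0889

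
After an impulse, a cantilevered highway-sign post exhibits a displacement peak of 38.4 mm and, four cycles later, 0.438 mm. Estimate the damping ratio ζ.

0.175

Logarithmic decrement δ = (1/n)·ln(x₀/x_n) = (1/4)·ln(38.4/0.438) = (1/4)·ln(87.67) = 1.118.
ζ = δ/√(4π² + δ²) = 1.118/√(39.48 + 1.25) = 1.118/6.382 = 0.1752.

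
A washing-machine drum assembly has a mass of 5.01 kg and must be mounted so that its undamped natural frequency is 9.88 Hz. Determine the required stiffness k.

19300 N/m

ω_n = 2πf_n = 2π × 9.88 = 62.08 rad/s.
k = m·ω_n² = 5.01 × 62.08² = 5.01 × 3854 = 19310 N/m.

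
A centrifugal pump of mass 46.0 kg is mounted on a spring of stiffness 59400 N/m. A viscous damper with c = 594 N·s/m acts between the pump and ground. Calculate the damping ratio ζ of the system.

ω_n = √(k/m) = √(59400/46.0) = 35.93 rad/s.
Critical damping c_c = 2√(k·m) = 2√(59400 × 46.0) = 3306 N·s/m, so ζ = c/c_c = 594/3306 = 0.1797.

0.180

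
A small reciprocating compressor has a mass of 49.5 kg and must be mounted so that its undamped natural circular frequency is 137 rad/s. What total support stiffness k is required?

929000 N/m

k = m·ω_n² = 49.5 × 137.0² = 49.5 × 18770 = 929100 N/m.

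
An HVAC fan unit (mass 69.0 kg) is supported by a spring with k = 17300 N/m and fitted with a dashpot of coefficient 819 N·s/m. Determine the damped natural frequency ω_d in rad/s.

14.7 rad/s

ω_n = √(k/m) = √(17300/69.0) = 15.83 rad/s.
Critical damping c_c = 2√(k·m) = 2√(17300 × 69.0) = 2185 N·s/m, so ζ = c/c_c = 819/2185 = 0.3748.
ω_d = ω_n√(1 − ζ²) = 15.83 × √(1 − 0.140) = 14.68 rad/s.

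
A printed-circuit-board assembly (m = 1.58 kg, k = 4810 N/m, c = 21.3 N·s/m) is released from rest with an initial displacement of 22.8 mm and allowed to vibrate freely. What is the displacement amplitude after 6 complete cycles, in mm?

0.220 mm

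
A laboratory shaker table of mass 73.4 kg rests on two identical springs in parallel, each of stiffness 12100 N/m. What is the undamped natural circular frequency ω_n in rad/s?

Parallel springs add: k_eq = 2 × 12100 = 24200 N/m.
ω_n = √(k_eq/m) = √(24200/73.4) = √329.7 = 18.16 rad/s.

18.2 rad/s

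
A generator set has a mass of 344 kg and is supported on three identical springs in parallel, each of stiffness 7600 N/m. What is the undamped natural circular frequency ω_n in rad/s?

8.14 rad/s

Parallel springs add: k_eq = 3 × 7600 = 22800 N/m.
ω_n = √(k_eq/m) = √(22800/344) = √66.28 = 8.141 rad/s.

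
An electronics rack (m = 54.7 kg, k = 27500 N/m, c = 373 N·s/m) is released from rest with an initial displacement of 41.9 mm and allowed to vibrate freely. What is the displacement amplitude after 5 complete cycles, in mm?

0.334 mm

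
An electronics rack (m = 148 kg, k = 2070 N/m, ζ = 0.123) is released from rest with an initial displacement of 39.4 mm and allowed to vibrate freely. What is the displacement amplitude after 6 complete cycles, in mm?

Logarithmic decrement δ = 2πζ/√(1 − ζ²) = 2π × 0.1230/√(1 − 0.0151) = 0.7787.
After n cycles, x_n/x₀ = e^(−nδ), so x_6 = 39.4 × e^(−6 × 0.7787) = 39.4 × 0.009349 = 0.3684 mm.

0.368 mm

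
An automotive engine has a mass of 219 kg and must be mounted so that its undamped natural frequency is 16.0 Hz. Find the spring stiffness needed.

2210000 N/m

ω_n = 2πf_n = 2π × 16.0 = 100.5 rad/s.
k = m·ω_n² = 219 × 100.5² = 219 × 10110 = 2213000 N/m.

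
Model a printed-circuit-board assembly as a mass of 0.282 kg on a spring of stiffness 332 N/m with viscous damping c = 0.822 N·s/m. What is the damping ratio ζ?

0.0425

ω_n = √(k/m) = √(332.0/0.282) = 34.31 rad/s.
Critical damping c_c = 2√(k·m) = 2√(332.0 × 0.282) = 19.35 N·s/m, so ζ = c/c_c = 0.822/19.35 = 0.04248.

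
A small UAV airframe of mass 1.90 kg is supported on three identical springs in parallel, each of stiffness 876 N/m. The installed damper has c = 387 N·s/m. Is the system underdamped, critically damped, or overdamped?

overdamped

Parallel springs add: k_eq = 3 × 876 = 2628 N/m.
c_c = 2√(k_eq·m) = 141.3 N·s/m; ζ = c/c_c = 387/141.3 = 2.74.
Since ζ > 1 the system is overdamped.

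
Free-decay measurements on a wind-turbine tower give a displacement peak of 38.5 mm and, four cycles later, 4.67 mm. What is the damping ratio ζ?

Logarithmic decrement δ = (1/n)·ln(x₀/x_n) = (1/4)·ln(38.5/4.67) = (1/4)·ln(8.244) = 0.5274.
ζ = δ/√(4π² + δ²) = 0.5274/√(39.48 + 0.278) = 0.5274/6.305 = 0.08364.

0.0836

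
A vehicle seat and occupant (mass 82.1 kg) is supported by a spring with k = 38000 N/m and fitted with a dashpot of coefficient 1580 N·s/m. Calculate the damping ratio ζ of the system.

ω_n = √(k/m) = √(38000/82.1) = 21.51 rad/s.
Critical damping c_c = 2√(k·m) = 2√(38000 × 82.1) = 3533 N·s/m, so ζ = c/c_c = 1580/3533 = 0.4473.

0.447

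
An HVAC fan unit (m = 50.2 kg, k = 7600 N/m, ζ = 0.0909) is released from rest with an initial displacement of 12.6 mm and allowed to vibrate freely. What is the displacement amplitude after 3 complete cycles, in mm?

Logarithmic decrement δ = 2πζ/√(1 − ζ²) = 2π × 0.09090/√(1 − 0.00826) = 0.5735.
After n cycles, x_n/x₀ = e^(−nδ), so x_3 = 12.6 × e^(−3 × 0.5735) = 12.6 × 0.1790 = 2.255 mm.

2.25 mm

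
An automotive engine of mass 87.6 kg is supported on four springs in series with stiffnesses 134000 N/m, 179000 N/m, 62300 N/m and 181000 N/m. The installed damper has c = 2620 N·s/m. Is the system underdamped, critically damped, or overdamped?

Series springs: 1/k_eq = 1/134000 + 1/179000 + 1/62300 + 1/181000 = 3.463×10^-5, so k_eq = 28880 N/m.
c_c = 2√(k_eq·m) = 3181 N·s/m; ζ = c/c_c = 2620/3181 = 0.824.
Since ζ < 1 the system is underdamped.

underdamped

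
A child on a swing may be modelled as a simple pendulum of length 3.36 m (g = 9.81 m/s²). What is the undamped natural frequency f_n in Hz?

For a simple pendulum ω_n = √(g/L) = √(9.81/3.36) = √2.920 = 1.709 rad/s.
f_n = ω_n/(2π) = 1.709/6.283 = 0.2719 Hz.

0.272 Hz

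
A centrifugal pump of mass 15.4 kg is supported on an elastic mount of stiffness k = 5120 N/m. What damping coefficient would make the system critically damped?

c_c = 2√(k·m) = 2√(5120 × 15.4) = 2 × 280.8 = 561.6 N·s/m.

562 N·s/m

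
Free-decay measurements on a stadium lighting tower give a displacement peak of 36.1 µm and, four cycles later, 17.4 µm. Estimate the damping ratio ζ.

Logarithmic decrement δ = (1/n)·ln(x₀/x_n) = (1/4)·ln(36.1/17.4) = (1/4)·ln(2.075) = 0.1825.
ζ = δ/√(4π² + δ²) = 0.1825/√(39.48 + 0.0333) = 0.1825/6.286 = 0.02903.

0.0290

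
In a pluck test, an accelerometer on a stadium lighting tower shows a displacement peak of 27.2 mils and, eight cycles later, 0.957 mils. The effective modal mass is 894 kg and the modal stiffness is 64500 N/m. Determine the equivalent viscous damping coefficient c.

Logarithmic decrement δ = (1/n)·ln(x₀/x_n) = (1/8)·ln(27.2/0.957) = (1/8)·ln(28.42) = 0.4184.
ζ = δ/√(4π² + δ²) = 0.4184/√(39.48 + 0.175) = 0.4184/6.297 = 0.06644.
c = ζ · 2√(km) = 0.06644 × 2√(64500 × 894) = 0.06644 × 15190 = 1009 N·s/m.

1010 N·s/m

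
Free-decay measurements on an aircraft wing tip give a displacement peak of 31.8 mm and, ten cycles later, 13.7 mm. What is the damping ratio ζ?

Logarithmic decrement δ = (1/n)·ln(x₀/x_n) = (1/10)·ln(31.8/13.7) = (1/10)·ln(2.321) = 0.08421.
ζ = δ/√(4π² + δ²) = 0.08421/√(39.48 + 0.00709) = 0.08421/6.284 = 0.01340.

0.0134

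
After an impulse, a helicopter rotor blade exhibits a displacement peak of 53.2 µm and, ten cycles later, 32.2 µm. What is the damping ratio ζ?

0.00799

Logarithmic decrement δ = (1/n)·ln(x₀/x_n) = (1/10)·ln(53.2/32.2) = (1/10)·ln(1.652) = 0.05021.
ζ = δ/√(4π² + δ²) = 0.05021/√(39.48 + 0.00252) = 0.05021/6.283 = 0.007991.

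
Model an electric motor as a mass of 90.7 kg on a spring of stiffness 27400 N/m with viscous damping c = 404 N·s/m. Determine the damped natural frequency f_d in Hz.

2.74 Hz

ω_n = √(k/m) = √(27400/90.7) = 17.38 rad/s.
Critical damping c_c = 2√(k·m) = 2√(27400 × 90.7) = 3153 N·s/m, so ζ = c/c_c = 404/3153 = 0.1281.
ω_d = ω_n√(1 − ζ²) = 17.38 × √(1 − 0.0164) = 17.24 rad/s.
f_d = ω_d/(2π) = 2.743 Hz.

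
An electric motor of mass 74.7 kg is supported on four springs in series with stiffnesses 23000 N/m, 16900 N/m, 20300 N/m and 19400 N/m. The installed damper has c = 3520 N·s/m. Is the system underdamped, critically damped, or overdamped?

overdamped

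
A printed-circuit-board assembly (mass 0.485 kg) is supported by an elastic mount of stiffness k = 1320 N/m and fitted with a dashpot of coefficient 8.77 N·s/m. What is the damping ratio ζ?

0.173

ω_n = √(k/m) = √(1320/0.485) = 52.17 rad/s.
Critical damping c_c = 2√(k·m) = 2√(1320 × 0.485) = 50.60 N·s/m, so ζ = c/c_c = 8.77/50.60 = 0.1733.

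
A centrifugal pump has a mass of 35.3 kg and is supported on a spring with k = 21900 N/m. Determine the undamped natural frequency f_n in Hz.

3.96 Hz

ω_n = √(k/m) = √(21900/35.3) = √620.4 = 24.91 rad/s.
f_n = ω_n/(2π) = 24.91/6.283 = 3.964 Hz.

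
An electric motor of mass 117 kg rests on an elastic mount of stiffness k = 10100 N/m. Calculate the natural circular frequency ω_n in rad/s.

9.29 rad/s

ω_n = √(k/m) = √(10100/117) = √86.32 = 9.291 rad/s.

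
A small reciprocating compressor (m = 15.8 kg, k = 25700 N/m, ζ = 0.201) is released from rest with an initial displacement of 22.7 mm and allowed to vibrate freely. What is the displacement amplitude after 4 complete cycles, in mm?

Logarithmic decrement δ = 2πζ/√(1 − ζ²) = 2π × 0.2010/√(1 − 0.0404) = 1.289.
After n cycles, x_n/x₀ = e^(−nδ), so x_4 = 22.7 × e^(−4 × 1.289) = 22.7 × 0.005759 = 0.1307 mm.

0.131 mm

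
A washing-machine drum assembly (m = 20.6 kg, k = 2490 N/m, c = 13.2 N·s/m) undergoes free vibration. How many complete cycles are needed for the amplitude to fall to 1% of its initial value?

ζ = c/(2√(km)) = 13.2/(2√(2490 × 20.6)) = 13.2/453.0 = 0.02914.
Logarithmic decrement δ = 2πζ/√(1 − ζ²) = 2π × 0.02914/√(1 − 0.000849) = 0.1832.
x_n/x₀ = e^(−nδ) ≤ 0.01; take ln: n ≥ ln(1/0.01)/δ = 4.605/0.1832 = 25.14.
So 26 complete cycles are required.

26 cycles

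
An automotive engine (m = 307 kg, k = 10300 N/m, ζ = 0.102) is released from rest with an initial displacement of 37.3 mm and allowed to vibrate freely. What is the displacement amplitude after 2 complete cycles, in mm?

10.3 mm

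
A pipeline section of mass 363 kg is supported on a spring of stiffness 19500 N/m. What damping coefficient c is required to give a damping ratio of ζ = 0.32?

c_c = 2√(k·m) = 2√(19500 × 363) = 5321 N·s/m.
c = ζ·c_c = 0.32 × 5321 = 1703 N·s/m.

1700 N·s/m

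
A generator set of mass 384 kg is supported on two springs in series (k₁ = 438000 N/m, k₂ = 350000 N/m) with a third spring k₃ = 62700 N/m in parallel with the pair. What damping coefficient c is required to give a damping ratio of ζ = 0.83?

Series pair: k_s = k₁k₂/(k₁+k₂) = (438000)(350000)/(438000 + 350000) = 194500 N/m. In parallel with k₃: k_eq = 194500 + 62700 = 257200 N/m.
c_c = 2√(k_eq·m) = 2√(257200 × 384) = 19880 N·s/m.
c = ζ·c_c = 0.83 × 19880 = 16500 N·s/m.

16500 N·s/m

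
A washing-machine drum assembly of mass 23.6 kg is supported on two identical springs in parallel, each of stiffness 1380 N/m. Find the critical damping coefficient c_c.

510 N·s/m

Parallel springs add: k_eq = 2 × 1380 = 2760 N/m.
c_c = 2√(k_eq·m) = 2√(2760 × 23.6) = 2 × 255.2 = 510.4 N·s/m.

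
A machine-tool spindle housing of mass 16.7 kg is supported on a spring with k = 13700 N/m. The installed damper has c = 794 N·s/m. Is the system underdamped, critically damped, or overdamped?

c_c = 2√(k·m) = 956.6 N·s/m; ζ = c/c_c = 794/956.6 = 0.830.
Since ζ < 1 the system is underdamped.

underdamped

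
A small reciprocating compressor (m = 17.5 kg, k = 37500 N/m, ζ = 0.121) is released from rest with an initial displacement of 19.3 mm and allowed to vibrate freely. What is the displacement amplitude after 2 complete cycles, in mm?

Logarithmic decrement δ = 2πζ/√(1 − ζ²) = 2π × 0.1210/√(1 − 0.0146) = 0.7659.
After n cycles, x_n/x₀ = e^(−nδ), so x_2 = 19.3 × e^(−2 × 0.7659) = 19.3 × 0.2161 = 4.172 mm.

4.17 mm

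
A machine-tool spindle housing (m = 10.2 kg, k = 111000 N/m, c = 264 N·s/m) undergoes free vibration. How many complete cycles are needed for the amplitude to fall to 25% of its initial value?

2 cycles

ζ = c/(2√(km)) = 264/(2√(111000 × 10.2)) = 264/2128 = 0.1241.
Logarithmic decrement δ = 2πζ/√(1 − ζ²) = 2π × 0.1241/√(1 − 0.0154) = 0.7855.
x_n/x₀ = e^(−nδ) ≤ 0.25; take ln: n ≥ ln(1/0.25)/δ = 1.386/0.7855 = 1.765.
So 2 complete cycles are required.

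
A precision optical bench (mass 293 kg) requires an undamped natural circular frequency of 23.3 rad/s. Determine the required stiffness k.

159000 N/m

k = m·ω_n² = 293 × 23.30² = 293 × 542.9 = 159100 N/m.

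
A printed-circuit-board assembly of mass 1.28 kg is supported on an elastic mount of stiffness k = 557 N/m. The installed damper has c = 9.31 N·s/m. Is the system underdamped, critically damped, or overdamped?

c_c = 2√(k·m) = 53.40 N·s/m; ζ = c/c_c = 9.31/53.40 = 0.174.
Since ζ < 1 the system is underdamped.

underdamped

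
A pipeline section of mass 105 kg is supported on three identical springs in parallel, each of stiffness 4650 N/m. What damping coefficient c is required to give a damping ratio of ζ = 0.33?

799 N·s/m

Parallel springs add: k_eq = 3 × 4650 = 13950 N/m.
c_c = 2√(k_eq·m) = 2√(13950 × 105) = 2421 N·s/m.
c = ζ·c_c = 0.33 × 2421 = 798.8 N·s/m.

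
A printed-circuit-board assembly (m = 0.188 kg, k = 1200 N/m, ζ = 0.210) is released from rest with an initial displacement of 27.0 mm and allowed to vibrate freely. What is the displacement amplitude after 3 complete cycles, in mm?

0.471 mm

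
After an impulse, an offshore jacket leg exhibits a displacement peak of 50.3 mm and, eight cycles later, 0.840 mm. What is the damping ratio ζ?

Logarithmic decrement δ = (1/n)·ln(x₀/x_n) = (1/8)·ln(50.3/0.840) = (1/8)·ln(59.88) = 0.5115.
ζ = δ/√(4π² + δ²) = 0.5115/√(39.48 + 0.262) = 0.5115/6.304 = 0.08115.

0.0811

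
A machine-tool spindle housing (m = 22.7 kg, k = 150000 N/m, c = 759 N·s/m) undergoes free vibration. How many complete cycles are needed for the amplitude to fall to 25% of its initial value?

2 cycles

ζ = c/(2√(km)) = 759/(2√(150000 × 22.7)) = 759/3691 = 0.2057.
Logarithmic decrement δ = 2πζ/√(1 − ζ²) = 2π × 0.2057/√(1 − 0.0423) = 1.320.
x_n/x₀ = e^(−nδ) ≤ 0.25; take ln: n ≥ ln(1/0.25)/δ = 1.386/1.320 = 1.050.
So 2 complete cycles are required.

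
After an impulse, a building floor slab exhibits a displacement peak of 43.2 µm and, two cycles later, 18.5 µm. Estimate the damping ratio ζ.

0.0673

Logarithmic decrement δ = (1/n)·ln(x₀/x_n) = (1/2)·ln(43.2/18.5) = (1/2)·ln(2.335) = 0.4240.
ζ = δ/√(4π² + δ²) = 0.4240/√(39.48 + 0.180) = 0.4240/6.297 = 0.06733.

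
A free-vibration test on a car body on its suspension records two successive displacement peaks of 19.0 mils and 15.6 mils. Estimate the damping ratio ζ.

Logarithmic decrement δ = (1/n)·ln(x₀/x_n) = (1/1)·ln(19.0/15.6) = (1/1)·ln(1.218) = 0.1972.
ζ = δ/√(4π² + δ²) = 0.1972/√(39.48 + 0.0389) = 0.1972/6.286 = 0.03136.

0.0314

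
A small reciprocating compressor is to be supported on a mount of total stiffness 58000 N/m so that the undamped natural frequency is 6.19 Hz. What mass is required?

38.3 kg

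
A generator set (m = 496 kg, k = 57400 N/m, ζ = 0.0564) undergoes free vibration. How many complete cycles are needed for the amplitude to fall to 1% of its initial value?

13 cycles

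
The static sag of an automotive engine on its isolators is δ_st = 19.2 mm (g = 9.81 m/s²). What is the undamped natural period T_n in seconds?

ω_n = √(g/δ_st) = √(9.81/0.0192) = √510.9 = 22.60 rad/s.
T_n = 2π/ω_n = 6.283/22.60 = 0.2780 s.

0.278 s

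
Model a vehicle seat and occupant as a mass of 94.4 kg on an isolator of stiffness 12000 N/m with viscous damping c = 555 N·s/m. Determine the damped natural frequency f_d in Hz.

ω_n = √(k/m) = √(12000/94.4) = 11.27 rad/s.
Critical damping c_c = 2√(k·m) = 2√(12000 × 94.4) = 2129 N·s/m, so ζ = c/c_c = 555/2129 = 0.2607.
ω_d = ω_n√(1 − ζ²) = 11.27 × √(1 − 0.0680) = 10.88 rad/s.
f_d = ω_d/(2π) = 1.732 Hz.

1.73 Hz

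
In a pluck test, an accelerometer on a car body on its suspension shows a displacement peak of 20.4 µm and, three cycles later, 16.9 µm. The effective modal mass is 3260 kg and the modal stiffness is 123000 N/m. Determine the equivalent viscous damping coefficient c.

400 N·s/m

Logarithmic decrement δ = (1/n)·ln(x₀/x_n) = (1/3)·ln(20.4/16.9) = (1/3)·ln(1.207) = 0.06274.
ζ = δ/√(4π² + δ²) = 0.06274/√(39.48 + 0.00394) = 0.06274/6.283 = 0.009985.
c = ζ · 2√(km) = 0.009985 × 2√(123000 × 3260) = 0.009985 × 40050 = 399.9 N·s/m.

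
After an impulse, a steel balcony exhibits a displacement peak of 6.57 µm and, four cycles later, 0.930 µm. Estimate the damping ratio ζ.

Logarithmic decrement δ = (1/n)·ln(x₀/x_n) = (1/4)·ln(6.57/0.930) = (1/4)·ln(7.065) = 0.4888.
ζ = δ/√(4π² + δ²) = 0.4888/√(39.48 + 0.239) = 0.4888/6.302 = 0.07756.

0.0776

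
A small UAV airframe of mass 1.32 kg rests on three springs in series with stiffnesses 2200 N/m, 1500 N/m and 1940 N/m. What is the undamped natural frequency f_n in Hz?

Series springs: 1/k_eq = 1/2200 + 1/1500 + 1/1940 = 0.001637, so k_eq = 611.0 N/m.
ω_n = √(k_eq/m) = √(611.0/1.32) = √462.9 = 21.51 rad/s.
f_n = ω_n/(2π) = 21.51/6.283 = 3.424 Hz.

3.42 Hz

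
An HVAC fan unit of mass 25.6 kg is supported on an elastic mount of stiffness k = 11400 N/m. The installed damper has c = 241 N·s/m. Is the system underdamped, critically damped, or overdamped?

underdamped

c_c = 2√(k·m) = 1080 N·s/m; ζ = c/c_c = 241/1080 = 0.223.
Since ζ < 1 the system is underdamped.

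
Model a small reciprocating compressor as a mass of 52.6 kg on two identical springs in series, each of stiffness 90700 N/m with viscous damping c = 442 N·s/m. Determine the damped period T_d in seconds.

Series springs: 1/k_eq = 2/90700, so k_eq = 90700/2 = 45350 N/m.
ω_n = √(k_eq/m) = √(45350/52.6) = 29.36 rad/s.
Critical damping c_c = 2√(k_eq·m) = 2√(45350 × 52.6) = 3089 N·s/m, so ζ = c/c_c = 442/3089 = 0.1431.
ω_d = ω_n√(1 − ζ²) = 29.36 × √(1 − 0.0205) = 29.06 rad/s.
T_d = 2π/ω_d = 0.2162 s.

0.216 s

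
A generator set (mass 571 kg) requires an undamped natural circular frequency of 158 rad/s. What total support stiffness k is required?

14300000 N/m

k = m·ω_n² = 571 × 158.0² = 571 × 24960 = 14250000 N/m.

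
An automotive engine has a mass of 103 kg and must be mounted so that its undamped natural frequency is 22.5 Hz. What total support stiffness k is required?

2060000 N/m

ω_n = 2πf_n = 2π × 22.5 = 141.4 rad/s.
k = m·ω_n² = 103 × 141.4² = 103 × 19990 = 2059000 N/m.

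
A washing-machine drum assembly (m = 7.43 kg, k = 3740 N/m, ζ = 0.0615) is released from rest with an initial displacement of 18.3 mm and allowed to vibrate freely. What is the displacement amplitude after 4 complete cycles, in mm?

3.89 mm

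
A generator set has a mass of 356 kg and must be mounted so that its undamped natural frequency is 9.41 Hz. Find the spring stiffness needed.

1240000 N/m

ω_n = 2πf_n = 2π × 9.41 = 59.12 rad/s.
k = m·ω_n² = 356 × 59.12² = 356 × 3496 = 1244000 N/m.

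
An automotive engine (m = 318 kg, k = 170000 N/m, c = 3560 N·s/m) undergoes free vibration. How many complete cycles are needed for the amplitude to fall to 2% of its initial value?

ζ = c/(2√(km)) = 3560/(2√(170000 × 318)) = 3560/14710 = 0.2421.
Logarithmic decrement δ = 2πζ/√(1 − ζ²) = 2π × 0.2421/√(1 − 0.0586) = 1.568.
x_n/x₀ = e^(−nδ) ≤ 0.02; take ln: n ≥ ln(1/0.02)/δ = 3.912/1.568 = 2.495.
So 3 complete cycles are required.

3 cycles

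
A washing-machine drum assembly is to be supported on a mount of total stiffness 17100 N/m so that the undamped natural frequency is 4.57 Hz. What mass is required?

20.7 kg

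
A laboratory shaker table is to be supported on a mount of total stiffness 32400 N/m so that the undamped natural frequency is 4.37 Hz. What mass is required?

43.0 kg

ω_n = 2πf_n = 2π × 4.37 = 27.46 rad/s.
m = k/ω_n² = 32400/27.46² = 32400/753.9 = 42.98 kg.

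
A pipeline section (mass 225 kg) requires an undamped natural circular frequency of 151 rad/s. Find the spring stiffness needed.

5130000 N/m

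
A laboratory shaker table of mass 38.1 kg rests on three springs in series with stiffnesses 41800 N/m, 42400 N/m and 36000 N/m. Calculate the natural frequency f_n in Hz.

Series springs: 1/k_eq = 1/41800 + 1/42400 + 1/36000 = 7.529×10^-5, so k_eq = 13280 N/m.
ω_n = √(k_eq/m) = √(13280/38.1) = √348.6 = 18.67 rad/s.
f_n = ω_n/(2π) = 18.67/6.283 = 2.972 Hz.

2.97 Hz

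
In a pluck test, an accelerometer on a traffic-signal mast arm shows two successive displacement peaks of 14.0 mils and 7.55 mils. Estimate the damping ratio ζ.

Logarithmic decrement δ = (1/n)·ln(x₀/x_n) = (1/1)·ln(14.0/7.55) = (1/1)·ln(1.854) = 0.6175.
ζ = δ/√(4π² + δ²) = 0.6175/√(39.48 + 0.381) = 0.6175/6.313 = 0.09781.

0.0978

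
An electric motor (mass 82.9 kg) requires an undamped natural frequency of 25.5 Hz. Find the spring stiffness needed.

2130000 N/m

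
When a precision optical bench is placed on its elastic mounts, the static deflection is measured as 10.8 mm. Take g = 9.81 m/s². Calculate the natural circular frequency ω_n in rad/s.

30.1 rad/s

ω_n = √(g/δ_st) = √(9.81/0.0108) = √908.3 = 30.14 rad/s.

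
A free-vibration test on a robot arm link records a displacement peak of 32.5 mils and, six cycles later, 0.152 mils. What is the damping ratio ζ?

Logarithmic decrement δ = (1/n)·ln(x₀/x_n) = (1/6)·ln(32.5/0.152) = (1/6)·ln(213.8) = 0.8942.
ζ = δ/√(4π² + δ²) = 0.8942/√(39.48 + 0.800) = 0.8942/6.346 = 0.1409.

0.141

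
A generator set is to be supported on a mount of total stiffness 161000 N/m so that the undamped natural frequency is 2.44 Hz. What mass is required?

685 kg

ω_n = 2πf_n = 2π × 2.44 = 15.33 rad/s.
m = k/ω_n² = 161000/15.33² = 161000/235.0 = 685.0 kg.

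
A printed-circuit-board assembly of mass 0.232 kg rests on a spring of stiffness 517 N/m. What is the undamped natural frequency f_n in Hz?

7.51 Hz

ω_n = √(k/m) = √(517.0/0.232) = √2228 = 47.21 rad/s.
f_n = ω_n/(2π) = 47.21/6.283 = 7.513 Hz.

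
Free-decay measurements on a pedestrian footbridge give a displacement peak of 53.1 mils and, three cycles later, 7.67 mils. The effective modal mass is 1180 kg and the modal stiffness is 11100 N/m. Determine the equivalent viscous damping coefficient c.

739 N·s/m

Logarithmic decrement δ = (1/n)·ln(x₀/x_n) = (1/3)·ln(53.1/7.67) = (1/3)·ln(6.923) = 0.6450.
ζ = δ/√(4π² + δ²) = 0.6450/√(39.48 + 0.416) = 0.6450/6.316 = 0.1021.
c = ζ · 2√(km) = 0.1021 × 2√(11100 × 1180) = 0.1021 × 7238 = 739.1 N·s/m.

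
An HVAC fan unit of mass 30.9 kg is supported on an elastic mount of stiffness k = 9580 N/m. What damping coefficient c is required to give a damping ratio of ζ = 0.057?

62.0 N·s/m

c_c = 2√(k·m) = 2√(9580 × 30.9) = 1088 N·s/m.
c = ζ·c_c = 0.057 × 1088 = 62.03 N·s/m.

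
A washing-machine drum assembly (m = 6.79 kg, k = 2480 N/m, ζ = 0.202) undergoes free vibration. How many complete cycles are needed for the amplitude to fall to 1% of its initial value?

Logarithmic decrement δ = 2πζ/√(1 − ζ²) = 2π × 0.2020/√(1 − 0.0408) = 1.296.
x_n/x₀ = e^(−nδ) ≤ 0.01; take ln: n ≥ ln(1/0.01)/δ = 4.605/1.296 = 3.554.
So 4 complete cycles are required.

4 cycles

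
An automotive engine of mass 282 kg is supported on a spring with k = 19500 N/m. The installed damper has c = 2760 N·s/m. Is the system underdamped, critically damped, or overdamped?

c_c = 2√(k·m) = 4690 N·s/m; ζ = c/c_c = 2760/4690 = 0.588.
Since ζ < 1 the system is underdamped.

underdamped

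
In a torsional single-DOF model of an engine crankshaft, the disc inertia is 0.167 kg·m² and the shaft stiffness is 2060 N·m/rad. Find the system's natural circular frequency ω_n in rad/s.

111 rad/s

ω_n = √(k_t/J) = √(2060/0.167) = √12340 = 111.1 rad/s.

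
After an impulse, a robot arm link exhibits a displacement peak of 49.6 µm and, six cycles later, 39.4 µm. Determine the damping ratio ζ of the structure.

Logarithmic decrement δ = (1/n)·ln(x₀/x_n) = (1/6)·ln(49.6/39.4) = (1/6)·ln(1.259) = 0.03837.
ζ = δ/√(4π² + δ²) = 0.03837/√(39.48 + 0.00147) = 0.03837/6.283 = 0.006107.

0.00611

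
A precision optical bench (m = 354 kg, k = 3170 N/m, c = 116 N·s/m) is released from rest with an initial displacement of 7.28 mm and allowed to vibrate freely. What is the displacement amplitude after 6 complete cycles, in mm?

0.921 mm

ζ = c/(2√(km)) = 116/(2√(3170 × 354)) = 116/2119 = 0.05475.
Logarithmic decrement δ = 2πζ/√(1 − ζ²) = 2π × 0.05475/√(1 − 0.00300) = 0.3445.
After n cycles, x_n/x₀ = e^(−nδ), so x_6 = 7.28 × e^(−6 × 0.3445) = 7.28 × 0.1265 = 0.9212 mm.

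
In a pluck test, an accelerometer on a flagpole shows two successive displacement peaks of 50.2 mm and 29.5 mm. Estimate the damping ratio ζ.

0.0843

Logarithmic decrement δ = (1/n)·ln(x₀/x_n) = (1/1)·ln(50.2/29.5) = (1/1)·ln(1.702) = 0.5316.
ζ = δ/√(4π² + δ²) = 0.5316/√(39.48 + 0.283) = 0.5316/6.306 = 0.08431.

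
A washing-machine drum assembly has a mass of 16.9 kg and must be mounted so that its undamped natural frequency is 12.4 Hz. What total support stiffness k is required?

ω_n = 2πf_n = 2π × 12.4 = 77.91 rad/s.
k = m·ω_n² = 16.9 × 77.91² = 16.9 × 6070 = 102600 N/m.

103000 N/m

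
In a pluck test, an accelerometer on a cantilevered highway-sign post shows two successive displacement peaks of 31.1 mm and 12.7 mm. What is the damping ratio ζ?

Logarithmic decrement δ = (1/n)·ln(x₀/x_n) = (1/1)·ln(31.1/12.7) = (1/1)·ln(2.449) = 0.8956.
ζ = δ/√(4π² + δ²) = 0.8956/√(39.48 + 0.802) = 0.8956/6.347 = 0.1411.

0.141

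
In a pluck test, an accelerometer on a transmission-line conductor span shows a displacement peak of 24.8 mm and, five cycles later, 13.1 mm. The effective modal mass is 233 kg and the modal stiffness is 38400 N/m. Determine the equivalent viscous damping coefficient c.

122 N·s/m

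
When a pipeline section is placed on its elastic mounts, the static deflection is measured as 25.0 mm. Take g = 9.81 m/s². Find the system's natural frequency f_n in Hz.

3.15 Hz

ω_n = √(g/δ_st) = √(9.81/0.0250) = √392.4 = 19.81 rad/s.
f_n = ω_n/(2π) = 19.81/6.283 = 3.153 Hz.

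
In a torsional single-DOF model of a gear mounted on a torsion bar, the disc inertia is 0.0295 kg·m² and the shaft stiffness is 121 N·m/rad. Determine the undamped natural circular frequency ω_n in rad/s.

64.0 rad/s

ω_n = √(k_t/J) = √(121/0.0295) = √4102 = 64.04 rad/s.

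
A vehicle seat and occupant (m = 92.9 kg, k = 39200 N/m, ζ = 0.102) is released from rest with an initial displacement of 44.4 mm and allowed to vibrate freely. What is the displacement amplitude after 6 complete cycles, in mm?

Logarithmic decrement δ = 2πζ/√(1 − ζ²) = 2π × 0.1020/√(1 − 0.0104) = 0.6442.
After n cycles, x_n/x₀ = e^(−nδ), so x_6 = 44.4 × e^(−6 × 0.6442) = 44.4 × 0.02095 = 0.9303 mm.

0.930 mm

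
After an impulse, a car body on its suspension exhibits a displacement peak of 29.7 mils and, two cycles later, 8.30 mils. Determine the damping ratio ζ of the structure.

Logarithmic decrement δ = (1/n)·ln(x₀/x_n) = (1/2)·ln(29.7/8.30) = (1/2)·ln(3.578) = 0.6374.
ζ = δ/√(4π² + δ²) = 0.6374/√(39.48 + 0.406) = 0.6374/6.315 = 0.1009.

0.101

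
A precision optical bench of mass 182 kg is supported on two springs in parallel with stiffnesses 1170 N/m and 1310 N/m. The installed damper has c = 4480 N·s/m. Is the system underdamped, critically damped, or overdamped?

Parallel springs add: k_eq = 1170 + 1310 = 2480 N/m.
c_c = 2√(k_eq·m) = 1344 N·s/m; ζ = c/c_c = 4480/1344 = 3.33.
Since ζ > 1 the system is overdamped.

overdamped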